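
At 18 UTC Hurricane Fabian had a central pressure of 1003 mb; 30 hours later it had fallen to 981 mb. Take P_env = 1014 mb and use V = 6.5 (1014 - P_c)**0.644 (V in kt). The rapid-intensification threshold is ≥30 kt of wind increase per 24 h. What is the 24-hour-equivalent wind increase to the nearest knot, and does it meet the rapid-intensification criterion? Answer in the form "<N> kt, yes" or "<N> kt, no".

V₁: ΔP = 11, V ≈ 6.5 × 11^0.644 ≈ 30.45 kt.
V₂: ΔP = 33, V ≈ 6.5 × 33^0.644 ≈ 61.78 kt.
ΔV over 30 h = 31.33 kt → 24 h equivalent = 31.33 × 24/30 ≈ 25.06 kt.
25 kt < 30 kt ⇒ not rapid intensification.

25 kt, no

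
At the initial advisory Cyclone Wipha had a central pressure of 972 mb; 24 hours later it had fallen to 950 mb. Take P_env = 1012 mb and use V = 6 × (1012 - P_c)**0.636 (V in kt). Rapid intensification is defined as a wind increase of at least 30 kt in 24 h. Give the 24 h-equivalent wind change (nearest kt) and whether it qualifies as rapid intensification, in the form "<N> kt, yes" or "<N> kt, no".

20 kt, no

V₁: ΔP = 40, V ≈ 6 × 40^0.636 ≈ 62.67 kt.
V₂: ΔP = 62, V ≈ 6 × 62^0.636 ≈ 82.82 kt.
ΔV over 24 h = 20.15 kt → 24 h equivalent = 20.15 × 24/24 ≈ 20.15 kt.
20 kt < 30 kt ⇒ not rapid intensification.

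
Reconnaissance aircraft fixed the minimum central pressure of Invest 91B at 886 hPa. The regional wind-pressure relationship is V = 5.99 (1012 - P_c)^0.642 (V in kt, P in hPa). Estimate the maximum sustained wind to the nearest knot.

ΔP = 1012 − 886 = 126 hPa.
126^0.642 ≈ 22.307.
V ≈ 5.99 × 22.307 ≈ 133.6 kt.

134 kt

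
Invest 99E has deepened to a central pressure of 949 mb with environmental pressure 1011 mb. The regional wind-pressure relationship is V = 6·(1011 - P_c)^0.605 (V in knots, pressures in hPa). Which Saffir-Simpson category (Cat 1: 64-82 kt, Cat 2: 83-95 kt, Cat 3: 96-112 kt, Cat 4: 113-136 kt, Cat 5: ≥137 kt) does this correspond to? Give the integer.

ΔP = 1011 − 949 = 62 mb.
V ≈ 6 × 62^0.605 = 6 × 12.14 ≈ 73 kt.
73 kt falls in the Category 1 band.

1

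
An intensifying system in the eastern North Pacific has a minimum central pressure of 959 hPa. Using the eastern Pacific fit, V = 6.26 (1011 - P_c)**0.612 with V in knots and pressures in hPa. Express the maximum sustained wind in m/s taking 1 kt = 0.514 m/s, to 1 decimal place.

36.1 m/s

ΔP = 1011 − 959 = 52 hPa.
V ≈ 6.26 × 52^0.612 = 6.26 × 11.225 ≈ 70.270 kt.
70.270 × 0.514 ≈ 36.12 m/s → 36.1 m/s.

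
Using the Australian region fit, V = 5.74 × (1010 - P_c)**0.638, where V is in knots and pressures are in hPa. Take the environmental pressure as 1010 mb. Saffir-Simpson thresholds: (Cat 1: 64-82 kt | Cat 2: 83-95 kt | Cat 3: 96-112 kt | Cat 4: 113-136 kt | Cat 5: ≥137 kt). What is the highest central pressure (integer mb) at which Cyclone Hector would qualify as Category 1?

966 mb

Category 1 begins at V = 64 kt.
Required ΔP = (64/5.74)^(1/0.638) = 11.150^1.567 ≈ 43.80 mb.
P_c ≤ 1010 − 43.80 = 966.20, so the highest integer P_c is 966 mb.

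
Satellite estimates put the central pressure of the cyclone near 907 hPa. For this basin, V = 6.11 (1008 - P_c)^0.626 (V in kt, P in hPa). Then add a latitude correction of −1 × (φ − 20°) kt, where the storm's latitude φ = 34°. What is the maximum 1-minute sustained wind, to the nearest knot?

96 kt

ΔP = 1008 − 907 = 101 hPa.
101^0.626 ≈ 17.977.
V ≈ 6.11 × 17.977 ≈ 109.8 kt.
Latitude correction: −1 × (34 − 20) = -14 kt.
Corrected V ≈ 95.8 kt → 96 kt.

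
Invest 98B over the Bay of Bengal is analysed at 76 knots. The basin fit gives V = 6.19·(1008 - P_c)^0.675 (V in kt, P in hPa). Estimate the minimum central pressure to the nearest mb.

ΔP = (V / 6.19)^(1/0.675) = (76/6.19)^1.481.
76/6.19 = 12.278; 12.278^1.481 ≈ 41.07 mb.
P_c = 1008 − 41.07 = 966.93 ≈ 967 mb.

967 mb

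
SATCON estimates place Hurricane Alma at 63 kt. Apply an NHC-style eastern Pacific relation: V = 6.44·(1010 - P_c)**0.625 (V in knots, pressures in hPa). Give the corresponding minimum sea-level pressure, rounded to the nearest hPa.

ΔP = (V / 6.44)^(1/0.625) = (63/6.44)^1.600.
63/6.44 = 9.783; 9.783^1.600 ≈ 38.44 hPa.
P_c = 1010 − 38.44 = 971.56 ≈ 972 hPa.

972 hPa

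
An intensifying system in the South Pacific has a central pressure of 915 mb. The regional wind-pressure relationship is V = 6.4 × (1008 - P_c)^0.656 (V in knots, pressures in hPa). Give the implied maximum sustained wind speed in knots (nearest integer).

ΔP = 1008 − 915 = 93 mb.
93^0.656 ≈ 19.558.
V ≈ 6.4 × 19.558 ≈ 125.2 kt.

125 kt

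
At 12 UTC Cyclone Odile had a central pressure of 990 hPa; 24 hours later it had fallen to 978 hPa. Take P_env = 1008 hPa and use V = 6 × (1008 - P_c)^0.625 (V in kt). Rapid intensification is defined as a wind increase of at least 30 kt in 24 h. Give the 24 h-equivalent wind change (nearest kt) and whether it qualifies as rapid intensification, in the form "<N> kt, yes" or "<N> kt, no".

V₁: ΔP = 18, V ≈ 6 × 18^0.625 ≈ 36.53 kt.
V₂: ΔP = 30, V ≈ 6 × 30^0.625 ≈ 50.27 kt.
ΔV over 24 h = 13.74 kt → 24 h equivalent = 13.74 × 24/24 ≈ 13.74 kt.
14 kt < 30 kt ⇒ not rapid intensification.

14 kt, no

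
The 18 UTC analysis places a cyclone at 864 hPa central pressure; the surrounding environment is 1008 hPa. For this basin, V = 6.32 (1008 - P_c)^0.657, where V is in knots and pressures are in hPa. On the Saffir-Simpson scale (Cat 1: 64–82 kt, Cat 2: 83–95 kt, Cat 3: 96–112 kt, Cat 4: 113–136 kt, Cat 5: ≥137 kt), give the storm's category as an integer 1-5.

5

ΔP = 1008 − 864 = 144 hPa.
V ≈ 6.32 × 144^0.657 = 6.32 × 26.18 ≈ 165 kt.
165 kt falls in the Category 5 band.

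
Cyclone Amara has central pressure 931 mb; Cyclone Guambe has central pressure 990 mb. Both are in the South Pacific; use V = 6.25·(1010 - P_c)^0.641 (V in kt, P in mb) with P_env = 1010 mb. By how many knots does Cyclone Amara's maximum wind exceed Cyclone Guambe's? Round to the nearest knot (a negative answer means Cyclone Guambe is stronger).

60 kt

Cyclone Amara: ΔP = 79; V ≈ 6.25 × 79^0.641 ≈ 102.86 kt.
Cyclone Guambe: ΔP = 20; V ≈ 6.25 × 20^0.641 ≈ 42.64 kt.
Difference ≈ 102.86 − 42.64 = 60.22 → 60 kt.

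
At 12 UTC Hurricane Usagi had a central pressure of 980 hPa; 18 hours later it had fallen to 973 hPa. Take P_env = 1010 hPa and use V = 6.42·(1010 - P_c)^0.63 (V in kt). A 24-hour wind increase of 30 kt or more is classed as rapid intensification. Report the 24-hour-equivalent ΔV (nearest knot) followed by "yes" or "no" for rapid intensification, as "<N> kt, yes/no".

10 kt, no

V₁: ΔP = 30, V ≈ 6.42 × 30^0.63 ≈ 54.72 kt.
V₂: ΔP = 37, V ≈ 6.42 × 37^0.63 ≈ 62.45 kt.
ΔV over 18 h = 7.73 kt → 24 h equivalent = 7.73 × 24/18 ≈ 10.31 kt.
10 kt < 30 kt ⇒ not rapid intensification.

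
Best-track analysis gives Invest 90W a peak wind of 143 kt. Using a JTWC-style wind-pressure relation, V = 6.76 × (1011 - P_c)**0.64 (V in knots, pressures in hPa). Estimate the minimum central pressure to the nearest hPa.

ΔP = (V / 6.76)^(1/0.64) = (143/6.76)^1.562.
143/6.76 = 21.154; 21.154^1.562 ≈ 117.74 hPa.
P_c = 1011 − 117.74 = 893.26 ≈ 893 hPa.

893 hPa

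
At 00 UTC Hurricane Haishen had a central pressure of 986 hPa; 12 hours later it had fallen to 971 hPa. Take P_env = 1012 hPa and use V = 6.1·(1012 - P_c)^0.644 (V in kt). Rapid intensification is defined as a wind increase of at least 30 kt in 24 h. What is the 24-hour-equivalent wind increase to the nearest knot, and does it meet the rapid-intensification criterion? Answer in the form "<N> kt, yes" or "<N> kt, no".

34 kt, yes

V₁: ΔP = 26, V ≈ 6.1 × 26^0.644 ≈ 49.72 kt.
V₂: ΔP = 41, V ≈ 6.1 × 41^0.644 ≈ 66.67 kt.
ΔV over 12 h = 16.95 kt → 24 h equivalent = 16.95 × 24/12 ≈ 33.90 kt.
34 kt ≥ 30 kt ⇒ rapid intensification.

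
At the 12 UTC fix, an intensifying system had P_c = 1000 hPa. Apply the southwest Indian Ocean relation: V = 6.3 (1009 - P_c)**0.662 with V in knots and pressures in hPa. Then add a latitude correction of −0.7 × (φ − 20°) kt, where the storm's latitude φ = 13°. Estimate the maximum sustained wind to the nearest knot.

ΔP = 1009 − 1000 = 9 hPa.
9^0.662 ≈ 4.283.
V ≈ 6.3 × 4.283 ≈ 27.0 kt.
Latitude correction: −0.7 × (13 − 20) = 4.9 kt.
Corrected V ≈ 31.9 kt → 32 kt.

32 kt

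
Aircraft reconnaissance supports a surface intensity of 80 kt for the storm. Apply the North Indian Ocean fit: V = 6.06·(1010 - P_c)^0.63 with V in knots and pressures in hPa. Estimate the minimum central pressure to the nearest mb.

950 mb

ΔP = (V / 6.06)^(1/0.63) = (80/6.06)^1.587.
80/6.06 = 13.201; 13.201^1.587 ≈ 60.08 mb.
P_c = 1010 − 60.08 = 949.92 ≈ 950 mb.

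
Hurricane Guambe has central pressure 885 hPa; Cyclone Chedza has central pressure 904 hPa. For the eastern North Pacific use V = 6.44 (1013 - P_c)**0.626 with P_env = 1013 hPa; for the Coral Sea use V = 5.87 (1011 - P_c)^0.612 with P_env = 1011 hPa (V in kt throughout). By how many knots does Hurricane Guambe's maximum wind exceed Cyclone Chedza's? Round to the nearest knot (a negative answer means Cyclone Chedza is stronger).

Hurricane Guambe: ΔP = 128; V ≈ 6.44 × 128^0.626 ≈ 134.28 kt.
Cyclone Chedza: ΔP = 107; V ≈ 5.87 × 107^0.612 ≈ 102.48 kt.
Difference ≈ 134.28 − 102.48 = 31.80 → 32 kt.

32 kt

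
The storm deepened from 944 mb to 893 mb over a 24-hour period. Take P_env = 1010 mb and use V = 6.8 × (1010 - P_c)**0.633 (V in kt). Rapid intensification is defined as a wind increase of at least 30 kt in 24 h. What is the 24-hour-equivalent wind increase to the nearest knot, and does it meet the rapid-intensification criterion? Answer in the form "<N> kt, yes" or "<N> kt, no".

V₁: ΔP = 66, V ≈ 6.8 × 66^0.633 ≈ 96.45 kt.
V₂: ΔP = 117, V ≈ 6.8 × 117^0.633 ≈ 138.57 kt.
ΔV over 24 h = 42.12 kt → 24 h equivalent = 42.12 × 24/24 ≈ 42.12 kt.
42 kt ≥ 30 kt ⇒ rapid intensification.

42 kt, yes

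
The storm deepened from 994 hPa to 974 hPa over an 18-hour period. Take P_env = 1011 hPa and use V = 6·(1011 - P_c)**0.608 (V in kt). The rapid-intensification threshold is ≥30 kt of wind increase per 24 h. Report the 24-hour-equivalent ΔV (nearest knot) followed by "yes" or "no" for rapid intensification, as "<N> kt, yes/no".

27 kt, no

V₁: ΔP = 17, V ≈ 6 × 17^0.608 ≈ 33.59 kt.
V₂: ΔP = 37, V ≈ 6 × 37^0.608 ≈ 53.90 kt.
ΔV over 18 h = 20.31 kt → 24 h equivalent = 20.31 × 24/18 ≈ 27.08 kt.
27 kt < 30 kt ⇒ not rapid intensification.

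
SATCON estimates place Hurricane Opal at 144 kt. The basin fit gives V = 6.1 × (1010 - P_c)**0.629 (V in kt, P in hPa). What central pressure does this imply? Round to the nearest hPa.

ΔP = (V / 6.1)^(1/0.629) = (144/6.1)^1.590.
144/6.1 = 23.607; 23.607^1.590 ≈ 152.36 hPa.
P_c = 1010 − 152.36 = 857.64 ≈ 858 hPa.

858 hPa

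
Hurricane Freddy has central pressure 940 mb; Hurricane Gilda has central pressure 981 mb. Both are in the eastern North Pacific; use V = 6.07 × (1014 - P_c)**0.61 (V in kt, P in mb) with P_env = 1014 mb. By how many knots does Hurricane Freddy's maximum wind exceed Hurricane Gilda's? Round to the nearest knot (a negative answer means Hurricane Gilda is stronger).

Hurricane Freddy: ΔP = 74; V ≈ 6.07 × 74^0.61 ≈ 83.83 kt.
Hurricane Gilda: ΔP = 33; V ≈ 6.07 × 33^0.61 ≈ 51.23 kt.
Difference ≈ 83.83 − 51.23 = 32.60 → 33 kt.

33 kt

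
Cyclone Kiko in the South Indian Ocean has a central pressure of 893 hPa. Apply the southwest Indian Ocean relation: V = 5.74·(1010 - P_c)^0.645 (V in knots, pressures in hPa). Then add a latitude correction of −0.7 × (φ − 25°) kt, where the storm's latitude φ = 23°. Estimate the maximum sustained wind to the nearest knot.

ΔP = 1010 − 893 = 117 hPa.
117^0.645 ≈ 21.576.
V ≈ 5.74 × 21.576 ≈ 123.8 kt.
Latitude correction: −0.7 × (23 − 25) = 1.4 kt.
Corrected V ≈ 125.2 kt → 125 kt.

125 kt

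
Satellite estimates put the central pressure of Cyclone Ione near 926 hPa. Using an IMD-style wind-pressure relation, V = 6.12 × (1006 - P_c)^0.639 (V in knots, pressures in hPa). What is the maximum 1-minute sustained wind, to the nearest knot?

101 kt

ΔP = 1006 − 926 = 80 hPa.
80^0.639 ≈ 16.447.
V ≈ 6.12 × 16.447 ≈ 100.7 kt.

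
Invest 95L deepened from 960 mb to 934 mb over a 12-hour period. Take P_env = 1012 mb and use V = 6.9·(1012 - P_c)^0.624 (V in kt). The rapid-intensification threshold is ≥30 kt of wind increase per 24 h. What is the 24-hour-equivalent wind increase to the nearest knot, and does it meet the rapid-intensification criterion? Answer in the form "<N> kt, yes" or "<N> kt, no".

V₁: ΔP = 52, V ≈ 6.9 × 52^0.624 ≈ 81.21 kt.
V₂: ΔP = 78, V ≈ 6.9 × 78^0.624 ≈ 104.60 kt.
ΔV over 12 h = 23.39 kt → 24 h equivalent = 23.39 × 24/12 ≈ 46.78 kt.
47 kt ≥ 30 kt ⇒ rapid intensification.

47 kt, yes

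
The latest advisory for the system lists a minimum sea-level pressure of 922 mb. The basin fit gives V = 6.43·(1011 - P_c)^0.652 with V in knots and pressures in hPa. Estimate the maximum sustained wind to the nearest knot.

ΔP = 1011 − 922 = 89 mb.
89^0.652 ≈ 18.664.
V ≈ 6.43 × 18.664 ≈ 120.0 kt.

120 kt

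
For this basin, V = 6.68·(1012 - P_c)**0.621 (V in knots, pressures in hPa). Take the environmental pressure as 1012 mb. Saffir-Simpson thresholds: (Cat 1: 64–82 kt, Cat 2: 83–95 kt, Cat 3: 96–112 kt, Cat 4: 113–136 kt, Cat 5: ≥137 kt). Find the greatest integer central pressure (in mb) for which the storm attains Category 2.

Category 2 begins at V = 83 kt.
Required ΔP = (83/6.68)^(1/0.621) = 12.425^1.610 ≈ 57.83 mb.
P_c ≤ 1012 − 57.83 = 954.17, so the highest integer P_c is 954 mb.

954 mb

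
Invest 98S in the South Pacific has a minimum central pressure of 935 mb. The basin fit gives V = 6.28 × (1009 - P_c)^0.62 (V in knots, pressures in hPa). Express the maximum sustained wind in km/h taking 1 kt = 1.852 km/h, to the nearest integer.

ΔP = 1009 − 935 = 74 mb.
V ≈ 6.28 × 74^0.62 = 6.28 × 14.419 ≈ 90.549 kt.
90.549 × 1.852 ≈ 167.70 km/h → 168 km/h.

168 km/h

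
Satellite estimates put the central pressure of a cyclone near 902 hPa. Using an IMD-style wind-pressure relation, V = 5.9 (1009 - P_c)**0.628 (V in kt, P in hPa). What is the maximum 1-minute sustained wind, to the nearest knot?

111 kt

ΔP = 1009 − 902 = 107 hPa.
107^0.628 ≈ 18.813.
V ≈ 5.9 × 18.813 ≈ 111.0 kt.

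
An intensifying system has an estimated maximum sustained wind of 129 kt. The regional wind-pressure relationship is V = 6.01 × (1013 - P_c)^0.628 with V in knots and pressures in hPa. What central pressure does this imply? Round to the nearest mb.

881 mb

ΔP = (V / 6.01)^(1/0.628) = (129/6.01)^1.592.
129/6.01 = 21.464; 21.464^1.592 ≈ 132.00 mb.
P_c = 1013 − 132.00 = 881.00 ≈ 881 mb.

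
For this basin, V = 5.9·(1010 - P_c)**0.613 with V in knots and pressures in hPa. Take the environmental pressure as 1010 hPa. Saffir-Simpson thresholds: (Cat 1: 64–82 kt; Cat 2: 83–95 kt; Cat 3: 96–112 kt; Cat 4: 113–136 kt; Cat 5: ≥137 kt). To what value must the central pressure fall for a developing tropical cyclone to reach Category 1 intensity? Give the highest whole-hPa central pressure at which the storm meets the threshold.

961 hPa

Category 1 begins at V = 64 kt.
Required ΔP = (64/5.9)^(1/0.613) = 10.847^1.631 ≈ 48.86 hPa.
P_c ≤ 1010 − 48.86 = 961.14, so the highest integer P_c is 961 hPa.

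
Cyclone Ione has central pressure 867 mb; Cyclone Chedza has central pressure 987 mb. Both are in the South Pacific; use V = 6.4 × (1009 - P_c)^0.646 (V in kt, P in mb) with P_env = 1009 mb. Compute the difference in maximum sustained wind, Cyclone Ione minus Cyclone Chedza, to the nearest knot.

110 kt

Cyclone Ione: ΔP = 142; V ≈ 6.4 × 142^0.646 ≈ 157.24 kt.
Cyclone Chedza: ΔP = 22; V ≈ 6.4 × 22^0.646 ≈ 47.14 kt.
Difference ≈ 157.24 − 47.14 = 110.10 → 110 kt.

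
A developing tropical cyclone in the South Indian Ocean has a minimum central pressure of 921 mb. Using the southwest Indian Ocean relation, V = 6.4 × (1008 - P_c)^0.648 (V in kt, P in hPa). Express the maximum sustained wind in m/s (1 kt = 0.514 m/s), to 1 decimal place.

ΔP = 1008 − 921 = 87 mb.
V ≈ 6.4 × 87^0.648 = 6.4 × 18.064 ≈ 115.608 kt.
115.608 × 0.514 ≈ 59.42 m/s → 59.4 m/s.

59.4 m/s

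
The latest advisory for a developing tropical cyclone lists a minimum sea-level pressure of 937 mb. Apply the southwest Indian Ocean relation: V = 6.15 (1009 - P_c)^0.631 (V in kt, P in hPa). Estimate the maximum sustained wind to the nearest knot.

ΔP = 1009 − 937 = 72 mb.
72^0.631 ≈ 14.859.
V ≈ 6.15 × 14.859 ≈ 91.4 kt.

91 kt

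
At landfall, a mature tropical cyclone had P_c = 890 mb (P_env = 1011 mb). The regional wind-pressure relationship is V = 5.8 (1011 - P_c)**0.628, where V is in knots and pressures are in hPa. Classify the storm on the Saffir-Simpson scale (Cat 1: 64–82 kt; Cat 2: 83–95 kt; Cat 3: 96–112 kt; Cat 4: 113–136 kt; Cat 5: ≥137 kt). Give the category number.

ΔP = 1011 − 890 = 121 mb.
V ≈ 5.8 × 121^0.628 = 5.8 × 20.32 ≈ 118 kt.
118 kt falls in the Category 4 band.

4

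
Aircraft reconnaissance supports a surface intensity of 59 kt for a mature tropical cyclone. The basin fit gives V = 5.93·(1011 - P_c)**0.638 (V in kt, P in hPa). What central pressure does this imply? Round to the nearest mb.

ΔP = (V / 5.93)^(1/0.638) = (59/5.93)^1.567.
59/5.93 = 9.949; 9.949^1.567 ≈ 36.64 mb.
P_c = 1011 − 36.64 = 974.36 ≈ 974 mb.

974 mb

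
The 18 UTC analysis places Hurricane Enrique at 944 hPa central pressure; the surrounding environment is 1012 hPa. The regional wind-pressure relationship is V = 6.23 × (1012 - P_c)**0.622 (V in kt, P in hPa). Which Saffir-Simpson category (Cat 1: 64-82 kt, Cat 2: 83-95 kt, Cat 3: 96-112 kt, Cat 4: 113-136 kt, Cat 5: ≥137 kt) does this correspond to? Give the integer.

ΔP = 1012 − 944 = 68 hPa.
V ≈ 6.23 × 68^0.622 = 6.23 × 13.80 ≈ 86 kt.
86 kt falls in the Category 2 band.

2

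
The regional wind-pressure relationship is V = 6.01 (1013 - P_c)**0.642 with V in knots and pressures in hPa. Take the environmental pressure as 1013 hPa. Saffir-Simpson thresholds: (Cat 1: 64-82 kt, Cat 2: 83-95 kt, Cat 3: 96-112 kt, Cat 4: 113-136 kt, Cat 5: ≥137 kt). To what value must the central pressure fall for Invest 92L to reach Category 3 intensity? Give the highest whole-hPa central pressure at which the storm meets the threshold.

938 hPa

Category 3 begins at V = 96 kt.
Required ΔP = (96/6.01)^(1/0.642) = 15.973^1.558 ≈ 74.89 hPa.
P_c ≤ 1013 − 74.89 = 938.11, so the highest integer P_c is 938 hPa.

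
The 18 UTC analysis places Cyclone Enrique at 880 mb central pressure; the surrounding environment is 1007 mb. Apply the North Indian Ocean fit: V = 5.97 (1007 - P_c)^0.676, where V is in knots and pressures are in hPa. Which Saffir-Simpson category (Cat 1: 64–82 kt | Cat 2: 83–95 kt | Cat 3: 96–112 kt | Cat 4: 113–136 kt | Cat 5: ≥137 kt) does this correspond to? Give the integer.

ΔP = 1007 − 880 = 127 mb.
V ≈ 5.97 × 127^0.676 = 5.97 × 26.43 ≈ 158 kt.
158 kt falls in the Category 5 band.

5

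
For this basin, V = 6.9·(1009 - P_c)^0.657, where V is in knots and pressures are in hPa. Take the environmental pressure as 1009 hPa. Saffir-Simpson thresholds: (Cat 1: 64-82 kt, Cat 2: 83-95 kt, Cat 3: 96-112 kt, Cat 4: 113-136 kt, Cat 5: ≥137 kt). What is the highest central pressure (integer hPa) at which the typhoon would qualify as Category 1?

Category 1 begins at V = 64 kt.
Required ΔP = (64/6.9)^(1/0.657) = 9.275^1.522 ≈ 29.67 hPa.
P_c ≤ 1009 − 29.67 = 979.33, so the highest integer P_c is 979 hPa.

979 hPa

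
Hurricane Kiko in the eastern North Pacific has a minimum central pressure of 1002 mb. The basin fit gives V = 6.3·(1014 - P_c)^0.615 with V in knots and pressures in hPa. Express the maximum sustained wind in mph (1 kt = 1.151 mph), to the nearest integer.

ΔP = 1014 − 1002 = 12 mb.
V ≈ 6.3 × 12^0.615 = 6.3 × 4.610 ≈ 29.043 kt.
29.043 × 1.151 ≈ 33.43 mph → 33 mph.

33 mph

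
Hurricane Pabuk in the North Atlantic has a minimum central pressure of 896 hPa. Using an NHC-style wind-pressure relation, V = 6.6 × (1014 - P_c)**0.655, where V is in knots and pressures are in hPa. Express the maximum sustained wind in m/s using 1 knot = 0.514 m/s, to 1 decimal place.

77.2 m/s

ΔP = 1014 − 896 = 118 hPa.
V ≈ 6.6 × 118^0.655 = 6.6 × 22.755 ≈ 150.185 kt.
150.185 × 0.514 ≈ 77.20 m/s → 77.2 m/s.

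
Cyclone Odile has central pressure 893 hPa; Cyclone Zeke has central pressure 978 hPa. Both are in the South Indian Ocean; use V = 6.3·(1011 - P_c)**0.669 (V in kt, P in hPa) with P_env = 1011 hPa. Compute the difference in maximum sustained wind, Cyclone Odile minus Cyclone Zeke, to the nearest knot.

Cyclone Odile: ΔP = 118; V ≈ 6.3 × 118^0.669 ≈ 153.26 kt.
Cyclone Zeke: ΔP = 33; V ≈ 6.3 × 33^0.669 ≈ 65.35 kt.
Difference ≈ 153.26 − 65.35 = 87.91 → 88 kt.

88 kt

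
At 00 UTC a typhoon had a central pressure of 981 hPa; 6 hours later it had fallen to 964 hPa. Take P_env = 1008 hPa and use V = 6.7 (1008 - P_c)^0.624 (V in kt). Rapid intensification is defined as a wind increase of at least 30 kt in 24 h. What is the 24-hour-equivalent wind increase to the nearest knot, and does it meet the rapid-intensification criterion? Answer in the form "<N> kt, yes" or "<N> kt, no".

V₁: ΔP = 27, V ≈ 6.7 × 27^0.624 ≈ 52.39 kt.
V₂: ΔP = 44, V ≈ 6.7 × 44^0.624 ≈ 71.05 kt.
ΔV over 6 h = 18.66 kt → 24 h equivalent = 18.66 × 24/6 ≈ 74.64 kt.
75 kt ≥ 30 kt ⇒ rapid intensification.

75 kt, yes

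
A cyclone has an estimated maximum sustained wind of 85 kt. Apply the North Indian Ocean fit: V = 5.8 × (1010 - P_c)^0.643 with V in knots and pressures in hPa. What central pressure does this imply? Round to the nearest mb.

ΔP = (V / 5.8)^(1/0.643) = (85/5.8)^1.555.
85/5.8 = 14.655; 14.655^1.555 ≈ 65.07 mb.
P_c = 1010 − 65.07 = 944.93 ≈ 945 mb.

945 mb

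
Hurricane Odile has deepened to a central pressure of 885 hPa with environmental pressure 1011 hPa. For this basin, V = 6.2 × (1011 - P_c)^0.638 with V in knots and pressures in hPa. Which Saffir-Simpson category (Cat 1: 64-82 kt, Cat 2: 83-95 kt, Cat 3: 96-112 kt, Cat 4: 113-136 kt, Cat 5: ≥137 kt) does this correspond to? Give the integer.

4

ΔP = 1011 − 885 = 126 hPa.
V ≈ 6.2 × 126^0.638 = 6.2 × 21.88 ≈ 136 kt.
136 kt falls in the Category 4 band.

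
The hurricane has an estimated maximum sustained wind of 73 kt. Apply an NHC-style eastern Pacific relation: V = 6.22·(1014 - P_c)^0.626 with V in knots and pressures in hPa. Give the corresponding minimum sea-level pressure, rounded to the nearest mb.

ΔP = (V / 6.22)^(1/0.626) = (73/6.22)^1.597.
73/6.22 = 11.736; 11.736^1.597 ≈ 51.11 mb.
P_c = 1014 − 51.11 = 962.89 ≈ 963 mb.

963 mb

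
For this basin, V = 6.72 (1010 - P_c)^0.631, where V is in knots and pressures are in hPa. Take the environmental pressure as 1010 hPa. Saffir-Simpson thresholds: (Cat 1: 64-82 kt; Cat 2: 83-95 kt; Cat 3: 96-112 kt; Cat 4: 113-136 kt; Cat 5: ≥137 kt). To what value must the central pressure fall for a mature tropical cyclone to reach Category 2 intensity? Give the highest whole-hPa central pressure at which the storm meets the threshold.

956 hPa

Category 2 begins at V = 83 kt.
Required ΔP = (83/6.72)^(1/0.631) = 12.351^1.585 ≈ 53.72 hPa.
P_c ≤ 1010 − 53.72 = 956.28, so the highest integer P_c is 956 hPa.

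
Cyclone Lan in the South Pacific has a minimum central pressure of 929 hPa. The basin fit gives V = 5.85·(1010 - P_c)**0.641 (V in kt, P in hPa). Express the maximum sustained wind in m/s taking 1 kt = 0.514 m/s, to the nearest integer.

50 m/s

ΔP = 1010 − 929 = 81 hPa.
V ≈ 5.85 × 81^0.641 = 5.85 × 16.724 ≈ 97.835 kt.
97.835 × 0.514 ≈ 50.29 m/s → 50 m/s.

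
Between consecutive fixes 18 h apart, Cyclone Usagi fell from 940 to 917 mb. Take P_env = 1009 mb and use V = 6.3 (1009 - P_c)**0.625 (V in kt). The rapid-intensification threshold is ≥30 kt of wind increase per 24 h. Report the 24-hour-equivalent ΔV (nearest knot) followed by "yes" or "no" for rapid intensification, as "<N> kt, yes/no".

23 kt, no

V₁: ΔP = 69, V ≈ 6.3 × 69^0.625 ≈ 88.84 kt.
V₂: ΔP = 92, V ≈ 6.3 × 92^0.625 ≈ 106.34 kt.
ΔV over 18 h = 17.50 kt → 24 h equivalent = 17.50 × 24/18 ≈ 23.33 kt.
23 kt < 30 kt ⇒ not rapid intensification.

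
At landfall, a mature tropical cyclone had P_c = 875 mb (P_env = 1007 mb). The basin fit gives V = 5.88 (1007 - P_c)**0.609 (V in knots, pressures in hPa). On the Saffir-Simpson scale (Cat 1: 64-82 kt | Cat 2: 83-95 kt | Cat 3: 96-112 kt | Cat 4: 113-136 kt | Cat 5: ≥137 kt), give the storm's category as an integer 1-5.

4

ΔP = 1007 − 875 = 132 mb.
V ≈ 5.88 × 132^0.609 = 5.88 × 19.56 ≈ 115 kt.
115 kt falls in the Category 4 band.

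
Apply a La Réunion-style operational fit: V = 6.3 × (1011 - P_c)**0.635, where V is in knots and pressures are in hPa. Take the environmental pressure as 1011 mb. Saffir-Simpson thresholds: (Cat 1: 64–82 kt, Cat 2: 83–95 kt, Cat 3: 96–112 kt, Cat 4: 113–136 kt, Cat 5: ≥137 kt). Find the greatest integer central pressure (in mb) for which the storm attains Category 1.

Category 1 begins at V = 64 kt.
Required ΔP = (64/6.3)^(1/0.635) = 10.159^1.575 ≈ 38.51 mb.
P_c ≤ 1011 − 38.51 = 972.49, so the highest integer P_c is 972 mb.

972 mb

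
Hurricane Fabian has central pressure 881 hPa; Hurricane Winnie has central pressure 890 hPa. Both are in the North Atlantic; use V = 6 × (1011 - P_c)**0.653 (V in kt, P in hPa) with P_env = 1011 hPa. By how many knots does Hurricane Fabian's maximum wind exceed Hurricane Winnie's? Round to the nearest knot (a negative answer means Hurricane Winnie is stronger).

Hurricane Fabian: ΔP = 130; V ≈ 6 × 130^0.653 ≈ 144.06 kt.
Hurricane Winnie: ΔP = 121; V ≈ 6 × 121^0.653 ≈ 137.47 kt.
Difference ≈ 144.06 − 137.47 = 6.59 → 7 kt.

7 kt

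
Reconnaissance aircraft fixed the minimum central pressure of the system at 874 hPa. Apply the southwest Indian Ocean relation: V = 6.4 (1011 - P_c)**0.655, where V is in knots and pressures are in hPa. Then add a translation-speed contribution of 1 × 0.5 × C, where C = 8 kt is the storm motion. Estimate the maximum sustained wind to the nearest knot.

165 kt

ΔP = 1011 − 874 = 137 hPa.
137^0.655 ≈ 25.093.
V ≈ 6.4 × 25.093 ≈ 160.6 kt.
Translation term: 1 × 0.5 × 8 = 4 kt.
Corrected V ≈ 164.6 kt → 165 kt.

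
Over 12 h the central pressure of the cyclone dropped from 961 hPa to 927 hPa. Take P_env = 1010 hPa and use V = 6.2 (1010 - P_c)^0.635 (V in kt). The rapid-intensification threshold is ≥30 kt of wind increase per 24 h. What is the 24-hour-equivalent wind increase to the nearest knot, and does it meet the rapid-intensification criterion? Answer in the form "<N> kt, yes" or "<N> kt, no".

58 kt, yes

V₁: ΔP = 49, V ≈ 6.2 × 49^0.635 ≈ 73.39 kt.
V₂: ΔP = 83, V ≈ 6.2 × 83^0.635 ≈ 102.57 kt.
ΔV over 12 h = 29.18 kt → 24 h equivalent = 29.18 × 24/12 ≈ 58.36 kt.
58 kt ≥ 30 kt ⇒ rapid intensification.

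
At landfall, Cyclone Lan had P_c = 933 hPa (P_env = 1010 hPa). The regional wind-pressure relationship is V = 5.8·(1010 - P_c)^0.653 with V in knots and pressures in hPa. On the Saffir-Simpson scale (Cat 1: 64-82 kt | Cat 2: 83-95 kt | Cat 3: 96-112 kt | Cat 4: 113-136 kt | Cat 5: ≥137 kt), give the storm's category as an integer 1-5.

ΔP = 1010 − 933 = 77 hPa.
V ≈ 5.8 × 77^0.653 = 5.8 × 17.06 ≈ 99 kt.
99 kt falls in the Category 3 band.

3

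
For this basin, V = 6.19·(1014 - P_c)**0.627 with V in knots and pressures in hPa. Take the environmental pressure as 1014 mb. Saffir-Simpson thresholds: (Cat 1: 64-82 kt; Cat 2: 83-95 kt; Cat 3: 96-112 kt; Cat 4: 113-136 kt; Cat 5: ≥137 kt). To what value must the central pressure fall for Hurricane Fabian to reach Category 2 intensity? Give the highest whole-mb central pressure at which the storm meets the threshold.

Category 2 begins at V = 83 kt.
Required ΔP = (83/6.19)^(1/0.627) = 13.409^1.595 ≈ 62.82 mb.
P_c ≤ 1014 − 62.82 = 951.18, so the highest integer P_c is 951 mb.

951 mb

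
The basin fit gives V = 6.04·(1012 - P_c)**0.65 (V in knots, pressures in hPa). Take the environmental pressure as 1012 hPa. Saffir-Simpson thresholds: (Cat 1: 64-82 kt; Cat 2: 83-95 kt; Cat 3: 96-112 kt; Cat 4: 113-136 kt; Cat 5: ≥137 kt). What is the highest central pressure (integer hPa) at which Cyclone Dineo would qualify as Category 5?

Category 5 begins at V = 137 kt.
Required ΔP = (137/6.04)^(1/0.65) = 22.682^1.538 ≈ 121.81 hPa.
P_c ≤ 1012 − 121.81 = 890.19, so the highest integer P_c is 890 hPa.

890 hPa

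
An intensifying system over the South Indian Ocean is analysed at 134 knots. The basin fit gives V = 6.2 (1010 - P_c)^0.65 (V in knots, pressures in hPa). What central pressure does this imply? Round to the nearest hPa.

897 hPa

ΔP = (V / 6.2)^(1/0.65) = (134/6.2)^1.538.
134/6.2 = 21.613; 21.613^1.538 ≈ 113.08 hPa.
P_c = 1010 − 113.08 = 896.92 ≈ 897 hPa.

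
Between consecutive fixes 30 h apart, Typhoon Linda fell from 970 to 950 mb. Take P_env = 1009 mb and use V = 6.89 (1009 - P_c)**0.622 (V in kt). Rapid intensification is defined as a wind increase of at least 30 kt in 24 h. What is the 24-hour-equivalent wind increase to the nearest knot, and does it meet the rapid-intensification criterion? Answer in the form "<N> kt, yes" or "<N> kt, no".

16 kt, no

V₁: ΔP = 39, V ≈ 6.89 × 39^0.622 ≈ 67.28 kt.
V₂: ΔP = 59, V ≈ 6.89 × 59^0.622 ≈ 87.03 kt.
ΔV over 30 h = 19.75 kt → 24 h equivalent = 19.75 × 24/30 ≈ 15.80 kt.
16 kt < 30 kt ⇒ not rapid intensification.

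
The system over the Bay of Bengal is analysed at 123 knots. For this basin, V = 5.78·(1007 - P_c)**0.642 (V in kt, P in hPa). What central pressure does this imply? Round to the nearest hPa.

890 hPa

ΔP = (V / 5.78)^(1/0.642) = (123/5.78)^1.558.
123/5.78 = 21.280; 21.280^1.558 ≈ 117.08 hPa.
P_c = 1007 − 117.08 = 889.92 ≈ 890 hPa.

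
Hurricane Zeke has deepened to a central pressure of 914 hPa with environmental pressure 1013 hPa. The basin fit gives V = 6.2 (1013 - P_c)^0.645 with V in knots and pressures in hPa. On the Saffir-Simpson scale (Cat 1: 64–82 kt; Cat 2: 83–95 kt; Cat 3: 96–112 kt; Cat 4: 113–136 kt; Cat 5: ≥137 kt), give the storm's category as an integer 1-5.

ΔP = 1013 − 914 = 99 hPa.
V ≈ 6.2 × 99^0.645 = 6.2 × 19.37 ≈ 120 kt.
120 kt falls in the Category 4 band.

4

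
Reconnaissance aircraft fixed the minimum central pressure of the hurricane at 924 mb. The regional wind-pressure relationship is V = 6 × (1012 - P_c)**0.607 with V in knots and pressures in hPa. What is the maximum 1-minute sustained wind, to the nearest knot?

ΔP = 1012 − 924 = 88 mb.
88^0.607 ≈ 15.146.
V ≈ 6 × 15.146 ≈ 90.9 kt.

91 kt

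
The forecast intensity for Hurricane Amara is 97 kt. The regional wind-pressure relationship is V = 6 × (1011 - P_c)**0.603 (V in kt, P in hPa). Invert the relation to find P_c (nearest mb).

910 mb

ΔP = (V / 6)^(1/0.603) = (97/6)^1.658.
97/6 = 16.167; 16.167^1.658 ≈ 101.01 mb.
P_c = 1011 − 101.01 = 909.99 ≈ 910 mb.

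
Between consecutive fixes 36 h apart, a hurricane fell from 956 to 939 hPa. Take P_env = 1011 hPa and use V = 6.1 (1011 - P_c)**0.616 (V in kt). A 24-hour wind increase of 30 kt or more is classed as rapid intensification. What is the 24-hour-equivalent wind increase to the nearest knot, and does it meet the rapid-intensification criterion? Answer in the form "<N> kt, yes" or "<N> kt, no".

9 kt, no

V₁: ΔP = 55, V ≈ 6.1 × 55^0.616 ≈ 72.01 kt.
V₂: ΔP = 72, V ≈ 6.1 × 72^0.616 ≈ 85.01 kt.
ΔV over 36 h = 13.00 kt → 24 h equivalent = 13.00 × 24/36 ≈ 8.67 kt.
9 kt < 30 kt ⇒ not rapid intensification.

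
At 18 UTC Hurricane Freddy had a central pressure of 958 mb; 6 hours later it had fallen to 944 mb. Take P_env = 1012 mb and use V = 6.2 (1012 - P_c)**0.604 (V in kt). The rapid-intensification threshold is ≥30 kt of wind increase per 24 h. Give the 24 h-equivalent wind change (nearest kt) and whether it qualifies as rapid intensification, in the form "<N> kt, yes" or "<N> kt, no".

V₁: ΔP = 54, V ≈ 6.2 × 54^0.604 ≈ 68.99 kt.
V₂: ΔP = 68, V ≈ 6.2 × 68^0.604 ≈ 79.29 kt.
ΔV over 6 h = 10.30 kt → 24 h equivalent = 10.30 × 24/6 ≈ 41.20 kt.
41 kt ≥ 30 kt ⇒ rapid intensification.

41 kt, yes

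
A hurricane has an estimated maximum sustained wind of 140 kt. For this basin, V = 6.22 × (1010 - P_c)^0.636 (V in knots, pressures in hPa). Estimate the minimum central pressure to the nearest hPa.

ΔP = (V / 6.22)^(1/0.636) = (140/6.22)^1.572.
140/6.22 = 22.508; 22.508^1.572 ≈ 133.76 hPa.
P_c = 1010 − 133.76 = 876.24 ≈ 876 hPa.

876 hPa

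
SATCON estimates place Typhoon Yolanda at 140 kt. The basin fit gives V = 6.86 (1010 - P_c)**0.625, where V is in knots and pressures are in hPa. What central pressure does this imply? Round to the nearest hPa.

885 hPa

ΔP = (V / 6.86)^(1/0.625) = (140/6.86)^1.600.
140/6.86 = 20.408; 20.408^1.600 ≈ 124.65 hPa.
P_c = 1010 − 124.65 = 885.35 ≈ 885 hPa.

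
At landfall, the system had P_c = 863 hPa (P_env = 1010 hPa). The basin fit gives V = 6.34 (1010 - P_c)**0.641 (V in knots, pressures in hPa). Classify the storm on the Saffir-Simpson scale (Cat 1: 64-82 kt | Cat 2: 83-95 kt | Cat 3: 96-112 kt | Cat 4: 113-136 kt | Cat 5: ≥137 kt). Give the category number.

ΔP = 1010 − 863 = 147 hPa.
V ≈ 6.34 × 147^0.641 = 6.34 × 24.50 ≈ 155 kt.
155 kt falls in the Category 5 band.

5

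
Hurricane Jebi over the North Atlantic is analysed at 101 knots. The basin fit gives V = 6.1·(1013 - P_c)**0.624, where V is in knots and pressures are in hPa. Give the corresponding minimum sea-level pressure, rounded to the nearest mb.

923 mb

ΔP = (V / 6.1)^(1/0.624) = (101/6.1)^1.603.
101/6.1 = 16.557; 16.557^1.603 ≈ 89.85 mb.
P_c = 1013 − 89.85 = 923.15 ≈ 923 mb.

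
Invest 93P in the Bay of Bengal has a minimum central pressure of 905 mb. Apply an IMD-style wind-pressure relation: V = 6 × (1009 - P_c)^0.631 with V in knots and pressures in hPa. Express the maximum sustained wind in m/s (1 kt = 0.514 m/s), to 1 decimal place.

ΔP = 1009 − 905 = 104 mb.
V ≈ 6 × 104^0.631 = 6 × 18.739 ≈ 112.434 kt.
112.434 × 0.514 ≈ 57.79 m/s → 57.8 m/s.

57.8 m/s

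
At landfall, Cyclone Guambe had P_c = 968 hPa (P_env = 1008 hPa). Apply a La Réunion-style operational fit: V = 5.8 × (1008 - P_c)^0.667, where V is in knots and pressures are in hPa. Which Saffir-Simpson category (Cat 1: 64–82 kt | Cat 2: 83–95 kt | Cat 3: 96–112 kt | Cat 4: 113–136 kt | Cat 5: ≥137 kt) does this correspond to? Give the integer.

1

ΔP = 1008 − 968 = 40 hPa.
V ≈ 5.8 × 40^0.667 = 5.8 × 11.71 ≈ 68 kt.
68 kt falls in the Category 1 band.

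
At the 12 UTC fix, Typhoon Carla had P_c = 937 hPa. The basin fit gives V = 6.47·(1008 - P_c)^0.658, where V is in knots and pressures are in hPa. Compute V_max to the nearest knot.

ΔP = 1008 − 937 = 71 hPa.
71^0.658 ≈ 16.524.
V ≈ 6.47 × 16.524 ≈ 106.9 kt.

107 kt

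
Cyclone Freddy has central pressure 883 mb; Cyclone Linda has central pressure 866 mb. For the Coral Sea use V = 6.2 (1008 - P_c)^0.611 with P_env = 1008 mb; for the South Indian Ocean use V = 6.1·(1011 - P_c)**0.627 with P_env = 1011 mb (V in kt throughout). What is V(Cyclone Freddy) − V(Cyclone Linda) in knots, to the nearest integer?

Cyclone Freddy: ΔP = 125; V ≈ 6.2 × 125^0.611 ≈ 118.47 kt.
Cyclone Linda: ΔP = 145; V ≈ 6.1 × 145^0.627 ≈ 138.20 kt.
Difference ≈ 118.47 − 138.20 = -19.73 → -20 kt.

-20 kt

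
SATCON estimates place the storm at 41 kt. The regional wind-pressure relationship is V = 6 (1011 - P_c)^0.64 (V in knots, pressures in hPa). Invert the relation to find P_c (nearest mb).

ΔP = (V / 6)^(1/0.64) = (41/6)^1.562.
41/6 = 6.833; 6.833^1.562 ≈ 20.14 mb.
P_c = 1011 − 20.14 = 990.86 ≈ 991 mb.

991 mb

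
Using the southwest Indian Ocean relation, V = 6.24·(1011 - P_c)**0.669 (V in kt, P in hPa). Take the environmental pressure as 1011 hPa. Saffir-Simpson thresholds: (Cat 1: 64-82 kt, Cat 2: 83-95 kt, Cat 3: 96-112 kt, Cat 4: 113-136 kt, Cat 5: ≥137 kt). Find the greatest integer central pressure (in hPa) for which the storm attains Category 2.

963 hPa

Category 2 begins at V = 83 kt.
Required ΔP = (83/6.24)^(1/0.669) = 13.301^1.495 ≈ 47.86 hPa.
P_c ≤ 1011 − 47.86 = 963.14, so the highest integer P_c is 963 hPa.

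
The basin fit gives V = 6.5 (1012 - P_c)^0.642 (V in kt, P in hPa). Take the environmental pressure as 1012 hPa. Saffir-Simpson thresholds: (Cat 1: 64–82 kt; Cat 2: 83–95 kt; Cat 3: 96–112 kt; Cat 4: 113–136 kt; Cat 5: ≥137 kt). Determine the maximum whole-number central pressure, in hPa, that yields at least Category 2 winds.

Category 2 begins at V = 83 kt.
Required ΔP = (83/6.5)^(1/0.642) = 12.769^1.558 ≈ 52.84 hPa.
P_c ≤ 1012 − 52.84 = 959.16, so the highest integer P_c is 959 hPa.

959 hPa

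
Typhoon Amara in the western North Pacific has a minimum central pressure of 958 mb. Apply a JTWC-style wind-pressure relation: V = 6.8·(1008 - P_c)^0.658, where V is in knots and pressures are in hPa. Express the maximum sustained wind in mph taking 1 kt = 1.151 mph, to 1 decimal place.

102.7 mph

ΔP = 1008 − 958 = 50 mb.
V ≈ 6.8 × 50^0.658 = 6.8 × 13.120 ≈ 89.214 kt.
89.214 × 1.151 ≈ 102.68 mph → 102.7 mph.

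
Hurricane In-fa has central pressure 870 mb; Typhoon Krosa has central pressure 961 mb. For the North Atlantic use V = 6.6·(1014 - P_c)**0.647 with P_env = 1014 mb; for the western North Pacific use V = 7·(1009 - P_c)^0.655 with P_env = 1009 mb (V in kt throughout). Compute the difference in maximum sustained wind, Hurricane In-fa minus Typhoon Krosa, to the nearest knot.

Hurricane In-fa: ΔP = 144; V ≈ 6.6 × 144^0.647 ≈ 164.44 kt.
Typhoon Krosa: ΔP = 48; V ≈ 7 × 48^0.655 ≈ 88.37 kt.
Difference ≈ 164.44 − 88.37 = 76.07 → 76 kt.

76 kt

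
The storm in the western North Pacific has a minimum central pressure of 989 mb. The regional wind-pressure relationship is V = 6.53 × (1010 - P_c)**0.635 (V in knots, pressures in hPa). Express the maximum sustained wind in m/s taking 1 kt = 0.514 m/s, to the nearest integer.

ΔP = 1010 − 989 = 21 mb.
V ≈ 6.53 × 21^0.635 = 6.53 × 6.912 ≈ 45.136 kt.
45.136 × 0.514 ≈ 23.20 m/s → 23 m/s.

23 m/s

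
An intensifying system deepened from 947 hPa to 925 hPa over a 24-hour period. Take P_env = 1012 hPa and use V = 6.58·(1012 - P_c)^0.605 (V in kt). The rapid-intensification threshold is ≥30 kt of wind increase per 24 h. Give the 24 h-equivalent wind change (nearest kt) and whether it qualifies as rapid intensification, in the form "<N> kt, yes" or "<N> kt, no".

V₁: ΔP = 65, V ≈ 6.58 × 65^0.605 ≈ 82.23 kt.
V₂: ΔP = 87, V ≈ 6.58 × 87^0.605 ≈ 98.09 kt.
ΔV over 24 h = 15.86 kt → 24 h equivalent = 15.86 × 24/24 ≈ 15.86 kt.
16 kt < 30 kt ⇒ not rapid intensification.

16 kt, no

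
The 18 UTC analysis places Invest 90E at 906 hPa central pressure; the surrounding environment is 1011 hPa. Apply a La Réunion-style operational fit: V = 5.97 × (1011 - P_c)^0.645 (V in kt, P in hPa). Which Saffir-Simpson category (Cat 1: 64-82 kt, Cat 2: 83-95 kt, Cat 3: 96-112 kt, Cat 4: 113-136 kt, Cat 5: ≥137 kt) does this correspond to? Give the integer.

4

ΔP = 1011 − 906 = 105 hPa.
V ≈ 5.97 × 105^0.645 = 5.97 × 20.12 ≈ 120 kt.
120 kt falls in the Category 4 band.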